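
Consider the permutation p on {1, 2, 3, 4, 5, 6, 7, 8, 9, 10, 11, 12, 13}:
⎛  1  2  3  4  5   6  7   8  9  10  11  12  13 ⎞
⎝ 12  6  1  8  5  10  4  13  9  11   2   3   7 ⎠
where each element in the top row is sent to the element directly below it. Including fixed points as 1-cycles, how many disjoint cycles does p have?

The cycle decomposition is (1, 12, 3)(2, 6, 10, 11)(4, 8, 13, 7)(5)(9), which has 5 cycles (counting 1-cycles).

5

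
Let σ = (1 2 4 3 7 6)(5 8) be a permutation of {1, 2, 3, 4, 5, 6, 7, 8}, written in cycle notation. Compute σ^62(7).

1

7 lies in the 6-cycle (1 2 4 3 7 6).
Powers repeat with period 6 on this cycle, and 62 mod 6 = 2, so σ^62(7) = σ^2(7).
Stepping 2 places around the cycle: 7 → 6 → 1.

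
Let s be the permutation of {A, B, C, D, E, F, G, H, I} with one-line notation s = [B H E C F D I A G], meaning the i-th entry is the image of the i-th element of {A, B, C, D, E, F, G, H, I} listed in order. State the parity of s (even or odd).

In disjoint-cycle form the cycle lengths are 4, 3, 2.
A cycle is odd iff its length is even; s has 2 even-length cycles, so sgn(s) = (−1)^2 and s is even.

even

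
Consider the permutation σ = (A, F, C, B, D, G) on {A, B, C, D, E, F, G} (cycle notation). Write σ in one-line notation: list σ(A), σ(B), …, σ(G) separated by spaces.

Reading each image from the cycles: A↦F, B↦D, C↦B, D↦G, E↦E, F↦C, G↦A.
Listing these in domain order gives F D B G E C A.

F D B G E C A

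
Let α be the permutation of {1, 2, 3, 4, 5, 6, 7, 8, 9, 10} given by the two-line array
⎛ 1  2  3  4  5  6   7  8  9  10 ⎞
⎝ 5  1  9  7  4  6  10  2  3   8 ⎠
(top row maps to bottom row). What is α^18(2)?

7

Tracing 2 → 1 → … returns to 2 after 7 steps, so 2 lies in a 7-cycle (1 5 4 7 10 8 2).
On a 7-cycle, α^7 is the identity, so α^18 = α^4 there (18 ≡ 4 mod 7).
Stepping 4 places around the cycle: 2 → 1 → 5 → 4 → 7.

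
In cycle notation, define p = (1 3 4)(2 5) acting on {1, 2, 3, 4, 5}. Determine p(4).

Within (1 3 4), 4 ↦ 1.

1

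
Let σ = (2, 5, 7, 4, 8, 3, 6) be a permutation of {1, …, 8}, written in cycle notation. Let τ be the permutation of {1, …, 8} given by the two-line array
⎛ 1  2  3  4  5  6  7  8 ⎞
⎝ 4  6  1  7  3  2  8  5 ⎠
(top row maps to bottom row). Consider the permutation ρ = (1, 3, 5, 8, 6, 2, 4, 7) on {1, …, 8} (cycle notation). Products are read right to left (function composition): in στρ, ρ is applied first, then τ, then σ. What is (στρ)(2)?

Apply the permutations in order: ρ(2) = 4, then τ(4) = 7, then σ(7) = 4. So (στρ)(2) = 4.

4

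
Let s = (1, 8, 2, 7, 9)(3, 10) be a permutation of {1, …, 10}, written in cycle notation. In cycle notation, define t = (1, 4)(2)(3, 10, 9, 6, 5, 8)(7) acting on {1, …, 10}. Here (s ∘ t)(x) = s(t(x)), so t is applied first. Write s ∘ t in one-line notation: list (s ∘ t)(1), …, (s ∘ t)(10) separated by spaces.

Chase each element through t then s: 1 → 4 → 4; 2 → 2 → 7; 3 → 10 → 3; 4 → 1 → 8; 5 → 8 → 2; 6 → 5 → 5; 7 → 7 → 9; 8 → 3 → 10; 9 → 6 → 6; 10 → 9 → 1.
Collecting the images, s ∘ t = [4 7 3 8 2 5 9 10 6 1].

4 7 3 8 2 5 9 10 6 1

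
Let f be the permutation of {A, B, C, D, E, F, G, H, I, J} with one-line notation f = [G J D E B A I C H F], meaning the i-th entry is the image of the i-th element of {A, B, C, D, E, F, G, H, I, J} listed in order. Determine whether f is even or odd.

In disjoint-cycle form the cycle lengths are 10.
A cycle is odd iff its length is even; f has 1 even-length cycle, so sgn(f) = (−1)^1 and f is odd.

odd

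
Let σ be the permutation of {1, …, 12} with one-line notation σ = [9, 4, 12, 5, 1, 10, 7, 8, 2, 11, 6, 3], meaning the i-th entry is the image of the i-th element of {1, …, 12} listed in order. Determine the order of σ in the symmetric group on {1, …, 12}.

30

Decomposing into disjoint cycles gives cycle lengths 5, 3, 2, 1, 1.
The order is lcm(5, 3, 2) = 30.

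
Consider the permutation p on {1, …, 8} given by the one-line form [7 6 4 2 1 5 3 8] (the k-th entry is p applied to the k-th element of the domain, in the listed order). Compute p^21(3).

Tracing 3 → 4 → … returns to 3 after 7 steps, so 3 lies in a 7-cycle (1 7 3 4 2 6 5).
On a 7-cycle, p^7 is the identity, so p^21 = p^0 there (21 ≡ 0 mod 7).
So p^21(3) = 3.

3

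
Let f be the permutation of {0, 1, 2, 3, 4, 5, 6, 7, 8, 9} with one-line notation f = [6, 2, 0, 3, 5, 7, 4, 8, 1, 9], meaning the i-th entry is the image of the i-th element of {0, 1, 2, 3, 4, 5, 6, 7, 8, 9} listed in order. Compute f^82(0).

4

Tracing 0 → 6 → … returns to 0 after 8 steps, so 0 lies in an 8-cycle (0, 6, 4, 5, 7, 8, 1, 2).
Since the cycle has length 8, f^82 acts on it the same as f^2 (82 mod 8 = 2).
Stepping 2 places around the cycle: 0 → 6 → 4.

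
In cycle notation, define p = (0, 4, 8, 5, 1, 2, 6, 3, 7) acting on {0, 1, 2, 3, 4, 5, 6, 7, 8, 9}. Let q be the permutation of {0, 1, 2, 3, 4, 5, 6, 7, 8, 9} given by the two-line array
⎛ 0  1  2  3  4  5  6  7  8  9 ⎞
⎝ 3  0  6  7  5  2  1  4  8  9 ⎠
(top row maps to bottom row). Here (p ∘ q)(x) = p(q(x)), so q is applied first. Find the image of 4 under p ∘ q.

q(4) = 5, then p(5) = 1; composing gives (p ∘ q)(4) = 1.

1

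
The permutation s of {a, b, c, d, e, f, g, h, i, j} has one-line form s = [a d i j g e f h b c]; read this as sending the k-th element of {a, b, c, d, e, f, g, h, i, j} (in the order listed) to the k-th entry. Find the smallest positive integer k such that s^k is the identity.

Writing s as disjoint cycles, the cycle lengths are 5, 3, 1, 1.
Since disjoint cycles commute, ord(s) = lcm(5, 3) = 15.

15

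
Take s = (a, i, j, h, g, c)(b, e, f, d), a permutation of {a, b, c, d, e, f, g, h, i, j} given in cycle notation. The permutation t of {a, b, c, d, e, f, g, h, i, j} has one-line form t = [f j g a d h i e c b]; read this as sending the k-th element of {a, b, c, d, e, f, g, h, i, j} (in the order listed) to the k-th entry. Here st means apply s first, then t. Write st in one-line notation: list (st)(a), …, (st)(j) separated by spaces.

c d f j h a g i b e

(st)(x) = t(s(x)). Computing each image: t(s(a)) = t(i) = c, t(s(b)) = t(e) = d, t(s(c)) = t(a) = f, t(s(d)) = t(b) = j, t(s(e)) = t(f) = h, t(s(f)) = t(d) = a, t(s(g)) = t(c) = g, t(s(h)) = t(g) = i, t(s(i)) = t(j) = b, t(s(j)) = t(h) = e.
Hence st = [c d f j h a g i b e].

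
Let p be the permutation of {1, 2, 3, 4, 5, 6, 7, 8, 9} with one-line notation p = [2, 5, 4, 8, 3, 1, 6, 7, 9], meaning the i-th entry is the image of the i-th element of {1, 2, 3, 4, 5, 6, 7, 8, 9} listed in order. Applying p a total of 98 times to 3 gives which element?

8

Tracing 3 → 4 → … returns to 3 after 8 steps, so 3 lies in an 8-cycle (1 2 5 3 4 8 7 6).
Powers repeat with period 8 on this cycle, and 98 mod 8 = 2, so p^98(3) = p^2(3).
Advancing 2 steps from 3: 3 → 4 → 8.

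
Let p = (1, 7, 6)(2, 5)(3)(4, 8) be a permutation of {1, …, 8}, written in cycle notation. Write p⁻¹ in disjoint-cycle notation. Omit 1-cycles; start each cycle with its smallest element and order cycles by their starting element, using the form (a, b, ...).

The inverse reverses each cycle.
After reversing and putting each cycle's least element first, p⁻¹ = (1, 6, 7)(2, 5)(4, 8).

(1, 6, 7)(2, 5)(4, 8)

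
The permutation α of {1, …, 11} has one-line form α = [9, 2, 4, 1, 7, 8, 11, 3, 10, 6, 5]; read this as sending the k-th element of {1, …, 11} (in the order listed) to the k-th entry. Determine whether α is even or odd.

In disjoint-cycle form the cycle lengths are 7, 3, 1.
A cycle of length ℓ contributes ℓ−1 transpositions, so α is a product of 6 + 2 = 8 transpositions — even.

even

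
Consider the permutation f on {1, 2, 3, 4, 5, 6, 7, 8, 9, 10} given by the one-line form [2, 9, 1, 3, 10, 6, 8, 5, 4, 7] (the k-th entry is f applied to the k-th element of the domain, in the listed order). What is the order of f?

20

Decomposing into disjoint cycles gives cycle lengths 5, 4, 1.
The order is lcm(5, 4) = 20.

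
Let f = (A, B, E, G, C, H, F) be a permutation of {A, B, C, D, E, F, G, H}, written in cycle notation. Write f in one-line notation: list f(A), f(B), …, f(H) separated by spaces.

Each element maps to the next entry in its cycle (wrapping to the front): A↦B, B↦E, C↦H, D↦D, E↦G, F↦A, G↦C, H↦F.
So the one-line form is B E H D G A C F.

B E H D G A C F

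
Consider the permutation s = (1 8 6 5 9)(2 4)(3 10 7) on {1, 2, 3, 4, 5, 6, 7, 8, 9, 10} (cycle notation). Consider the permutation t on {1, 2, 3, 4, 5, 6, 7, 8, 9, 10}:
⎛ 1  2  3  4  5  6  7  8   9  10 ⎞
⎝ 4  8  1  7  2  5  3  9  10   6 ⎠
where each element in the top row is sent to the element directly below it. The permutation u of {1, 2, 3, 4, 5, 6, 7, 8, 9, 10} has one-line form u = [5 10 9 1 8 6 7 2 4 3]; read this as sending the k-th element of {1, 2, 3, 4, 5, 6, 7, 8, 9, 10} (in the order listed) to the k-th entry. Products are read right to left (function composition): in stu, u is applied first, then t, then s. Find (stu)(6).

Apply the permutations in order: u(6) = 6, then t(6) = 5, then s(5) = 9. So (stu)(6) = 9.

9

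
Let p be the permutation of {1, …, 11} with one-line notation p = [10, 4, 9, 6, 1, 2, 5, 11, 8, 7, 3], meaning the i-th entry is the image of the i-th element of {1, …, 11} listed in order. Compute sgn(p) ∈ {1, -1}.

1

In disjoint-cycle form the cycle lengths are 4, 4, 3.
A cycle is odd iff its length is even; p has 2 even-length cycles, so sgn(p) = (−1)^2 and p is even.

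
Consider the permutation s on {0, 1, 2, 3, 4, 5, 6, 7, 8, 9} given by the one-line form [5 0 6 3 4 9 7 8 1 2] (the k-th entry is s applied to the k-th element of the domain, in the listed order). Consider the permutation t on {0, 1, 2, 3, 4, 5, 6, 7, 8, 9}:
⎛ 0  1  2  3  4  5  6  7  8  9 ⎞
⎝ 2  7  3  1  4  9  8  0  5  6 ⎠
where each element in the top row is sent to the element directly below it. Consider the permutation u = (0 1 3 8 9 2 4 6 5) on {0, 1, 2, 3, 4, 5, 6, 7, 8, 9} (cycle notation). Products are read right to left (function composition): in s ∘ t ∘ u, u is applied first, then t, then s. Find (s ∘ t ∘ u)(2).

(s ∘ t ∘ u)(2) = s(t(u(2))). u(2) = 4, then t(4) = 4, then s(4) = 4, so the result is 4.

4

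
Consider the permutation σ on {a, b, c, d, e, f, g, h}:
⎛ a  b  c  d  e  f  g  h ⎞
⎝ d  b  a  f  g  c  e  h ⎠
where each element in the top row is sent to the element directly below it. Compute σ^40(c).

Tracing c → a → … returns to c after 4 steps, so c lies in a 4-cycle (a, d, f, c).
Powers repeat with period 4 on this cycle, and 40 mod 4 = 0, so σ^40(c) = σ^0(c).
So σ^40(c) = c.

c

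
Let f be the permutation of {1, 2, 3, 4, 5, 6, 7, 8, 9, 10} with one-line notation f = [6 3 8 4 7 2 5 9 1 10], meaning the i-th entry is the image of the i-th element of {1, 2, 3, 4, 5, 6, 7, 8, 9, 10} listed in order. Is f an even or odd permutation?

even

In disjoint-cycle form the cycle lengths are 6, 2, 1, 1.
A cycle of length ℓ contributes ℓ−1 transpositions, so f is a product of 5 + 1 = 6 transpositions — even.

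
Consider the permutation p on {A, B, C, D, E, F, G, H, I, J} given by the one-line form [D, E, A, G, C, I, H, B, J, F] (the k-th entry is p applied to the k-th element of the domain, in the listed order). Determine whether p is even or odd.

even

In disjoint-cycle form the cycle lengths are 7, 3.
A cycle of length ℓ contributes ℓ−1 transpositions, so p is a product of 6 + 2 = 8 transpositions — even.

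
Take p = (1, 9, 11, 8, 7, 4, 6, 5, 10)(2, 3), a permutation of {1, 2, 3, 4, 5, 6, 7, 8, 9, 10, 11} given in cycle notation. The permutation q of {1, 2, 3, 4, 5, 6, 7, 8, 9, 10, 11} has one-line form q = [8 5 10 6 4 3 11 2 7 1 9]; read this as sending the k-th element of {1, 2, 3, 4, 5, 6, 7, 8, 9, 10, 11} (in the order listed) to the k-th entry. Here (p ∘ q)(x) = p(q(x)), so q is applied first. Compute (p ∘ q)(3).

(p ∘ q)(3) = p(q(3)). q(3) = 10, then p(10) = 1. So (p ∘ q)(3) = 1.

1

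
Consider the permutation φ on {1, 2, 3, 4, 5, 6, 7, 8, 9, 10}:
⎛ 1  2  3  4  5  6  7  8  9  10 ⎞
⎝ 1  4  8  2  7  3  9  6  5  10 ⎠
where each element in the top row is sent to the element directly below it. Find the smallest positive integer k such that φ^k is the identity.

6

The disjoint-cycle form of φ has cycle lengths 3, 3, 2, 1, 1.
The order of φ is the least common multiple of its cycle lengths: lcm(3, 3, 2) = 6.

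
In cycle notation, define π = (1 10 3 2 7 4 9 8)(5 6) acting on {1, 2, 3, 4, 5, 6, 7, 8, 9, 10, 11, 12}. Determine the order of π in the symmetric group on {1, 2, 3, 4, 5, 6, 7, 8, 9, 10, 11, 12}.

8

The cycle type of π is (8, 2, 1, 1).
The order is lcm(8, 2) = 8.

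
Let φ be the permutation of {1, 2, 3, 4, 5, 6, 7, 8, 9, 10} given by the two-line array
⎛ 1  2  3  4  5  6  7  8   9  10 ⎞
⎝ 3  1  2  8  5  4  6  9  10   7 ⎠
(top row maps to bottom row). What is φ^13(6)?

Tracing 6 → 4 → … returns to 6 after 6 steps, so 6 lies in a 6-cycle (4, 8, 9, 10, 7, 6).
On a 6-cycle, φ^6 is the identity, so φ^13 = φ^1 there (13 ≡ 1 mod 6).
Advancing 1 step from 6: 6 → 4.

4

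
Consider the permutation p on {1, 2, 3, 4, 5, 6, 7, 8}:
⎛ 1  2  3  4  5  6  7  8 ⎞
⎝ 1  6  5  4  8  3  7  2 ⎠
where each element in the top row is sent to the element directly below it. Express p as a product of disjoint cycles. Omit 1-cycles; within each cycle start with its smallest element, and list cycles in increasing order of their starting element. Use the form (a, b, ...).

(2, 6, 3, 5, 8)

From 2: 2 → 6 → 3 → 5 → 8 → 2, closing the cycle (2, 6, 3, 5, 8).
Repeating from the next unused element and collecting all non-trivial cycles gives (2, 6, 3, 5, 8).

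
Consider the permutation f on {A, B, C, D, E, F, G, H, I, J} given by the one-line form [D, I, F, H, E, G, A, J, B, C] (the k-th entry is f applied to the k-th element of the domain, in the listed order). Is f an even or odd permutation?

odd

In disjoint-cycle form the cycle lengths are 7, 2, 1.
A cycle of length ℓ contributes ℓ−1 transpositions, so f is a product of 6 + 1 = 7 transpositions — odd.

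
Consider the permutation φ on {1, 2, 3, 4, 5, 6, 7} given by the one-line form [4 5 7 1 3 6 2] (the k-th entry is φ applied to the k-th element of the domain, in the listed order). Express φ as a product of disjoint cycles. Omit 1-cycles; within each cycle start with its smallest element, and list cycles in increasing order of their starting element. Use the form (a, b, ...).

(1, 4)(2, 5, 3, 7)

Iterating φ from 1 gives 1 → 4 → 1; that is the 2-cycle (1, 4).
Repeating from the next unused element and collecting all non-trivial cycles gives (1, 4)(2, 5, 3, 7).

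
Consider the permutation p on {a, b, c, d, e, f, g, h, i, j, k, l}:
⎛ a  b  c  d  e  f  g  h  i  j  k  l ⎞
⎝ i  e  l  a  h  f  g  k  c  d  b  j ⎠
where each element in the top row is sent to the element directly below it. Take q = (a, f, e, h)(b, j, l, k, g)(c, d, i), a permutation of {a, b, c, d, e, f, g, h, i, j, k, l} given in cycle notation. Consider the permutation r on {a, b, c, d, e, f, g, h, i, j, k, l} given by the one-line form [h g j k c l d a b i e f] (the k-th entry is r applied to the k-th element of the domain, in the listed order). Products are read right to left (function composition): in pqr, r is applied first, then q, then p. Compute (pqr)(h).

f

Chase h: r(h) = a; q(a) = f; p(f) = f. Hence (pqr)(h) = f.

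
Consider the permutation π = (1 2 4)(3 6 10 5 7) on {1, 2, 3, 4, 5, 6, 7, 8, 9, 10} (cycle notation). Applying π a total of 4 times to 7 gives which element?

7 lies in the 5-cycle (3 6 10 5 7).
Stepping 4 places around the cycle: 7 → 3 → 6 → 10 → 5.

5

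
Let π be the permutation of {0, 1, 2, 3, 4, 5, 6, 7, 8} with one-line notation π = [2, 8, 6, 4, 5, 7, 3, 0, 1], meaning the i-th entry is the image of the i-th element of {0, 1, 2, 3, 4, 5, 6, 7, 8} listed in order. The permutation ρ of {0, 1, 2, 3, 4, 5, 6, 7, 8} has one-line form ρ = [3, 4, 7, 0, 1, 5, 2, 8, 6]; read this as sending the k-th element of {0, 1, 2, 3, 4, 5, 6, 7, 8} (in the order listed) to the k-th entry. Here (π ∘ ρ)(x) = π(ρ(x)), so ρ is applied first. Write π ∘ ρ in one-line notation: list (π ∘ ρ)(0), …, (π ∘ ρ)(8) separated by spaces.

4 5 0 2 8 7 6 1 3

(π ∘ ρ)(x) = π(ρ(x)). Computing each image: π(ρ(0)) = π(3) = 4, π(ρ(1)) = π(4) = 5, π(ρ(2)) = π(7) = 0, π(ρ(3)) = π(0) = 2, π(ρ(4)) = π(1) = 8, π(ρ(5)) = π(5) = 7, π(ρ(6)) = π(2) = 6, π(ρ(7)) = π(8) = 1, π(ρ(8)) = π(6) = 3.
Hence π ∘ ρ = [4 5 0 2 8 7 6 1 3].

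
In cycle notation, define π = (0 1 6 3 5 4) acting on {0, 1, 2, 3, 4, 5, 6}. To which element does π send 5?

4

In the cycle (0 1 6 3 5 4), 5 is followed by 4, so π(5) = 4.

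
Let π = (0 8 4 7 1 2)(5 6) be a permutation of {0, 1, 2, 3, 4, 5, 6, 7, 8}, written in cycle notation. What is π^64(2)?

7

2 lies in the 6-cycle (0 8 4 7 1 2).
Since the cycle has length 6, π^64 acts on it the same as π^4 (64 mod 6 = 4).
Stepping 4 places around the cycle: 2 → 0 → 8 → 4 → 7.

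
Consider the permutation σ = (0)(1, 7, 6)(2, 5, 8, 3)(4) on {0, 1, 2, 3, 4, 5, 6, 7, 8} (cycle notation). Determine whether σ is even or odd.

odd

The cycle lengths are 4, 3, 1, 1.
A cycle of length ℓ contributes ℓ−1 transpositions, so σ is a product of 3 + 2 = 5 transpositions — odd.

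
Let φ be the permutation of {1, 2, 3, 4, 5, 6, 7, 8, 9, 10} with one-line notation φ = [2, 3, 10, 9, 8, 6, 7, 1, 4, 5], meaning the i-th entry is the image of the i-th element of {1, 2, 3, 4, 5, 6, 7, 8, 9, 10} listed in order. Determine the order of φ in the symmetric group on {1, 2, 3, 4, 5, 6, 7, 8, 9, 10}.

6

Writing φ as disjoint cycles, the cycle lengths are 6, 2, 1, 1.
The order of φ is the least common multiple of its cycle lengths: lcm(6, 2) = 6.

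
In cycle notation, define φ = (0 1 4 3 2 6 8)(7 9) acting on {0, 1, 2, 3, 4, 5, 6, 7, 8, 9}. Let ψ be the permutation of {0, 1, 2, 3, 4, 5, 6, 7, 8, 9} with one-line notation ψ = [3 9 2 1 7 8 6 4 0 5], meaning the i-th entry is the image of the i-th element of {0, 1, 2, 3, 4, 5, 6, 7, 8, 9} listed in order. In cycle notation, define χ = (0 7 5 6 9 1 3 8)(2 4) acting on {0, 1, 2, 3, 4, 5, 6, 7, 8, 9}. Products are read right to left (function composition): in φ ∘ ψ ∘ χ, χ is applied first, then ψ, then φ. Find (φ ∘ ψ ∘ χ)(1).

Chase 1: χ(1) = 3; ψ(3) = 1; φ(1) = 4. Hence (φ ∘ ψ ∘ χ)(1) = 4.

4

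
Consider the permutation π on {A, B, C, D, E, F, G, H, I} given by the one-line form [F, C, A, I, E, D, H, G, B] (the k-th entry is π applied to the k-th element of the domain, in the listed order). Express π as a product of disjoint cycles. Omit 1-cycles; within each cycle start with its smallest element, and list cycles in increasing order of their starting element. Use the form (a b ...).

Start at A and follow images: A → F → D → I → B → C → A, giving the cycle (A F D I B C).
Repeating from the next unused element and collecting all non-trivial cycles gives (A F D I B C)(G H).

(A F D I B C)(G H)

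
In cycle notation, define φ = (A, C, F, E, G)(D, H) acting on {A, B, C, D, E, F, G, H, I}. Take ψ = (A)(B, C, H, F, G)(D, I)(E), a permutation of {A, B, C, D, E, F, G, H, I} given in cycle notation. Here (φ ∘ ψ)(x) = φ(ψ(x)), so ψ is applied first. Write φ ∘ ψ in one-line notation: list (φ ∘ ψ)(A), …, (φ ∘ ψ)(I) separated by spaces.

(φ ∘ ψ)(x) = φ(ψ(x)). Computing each image: φ(ψ(A)) = φ(A) = C, φ(ψ(B)) = φ(C) = F, φ(ψ(C)) = φ(H) = D, φ(ψ(D)) = φ(I) = I, φ(ψ(E)) = φ(E) = G, φ(ψ(F)) = φ(G) = A, φ(ψ(G)) = φ(B) = B, φ(ψ(H)) = φ(F) = E, φ(ψ(I)) = φ(D) = H.
Hence φ ∘ ψ = [C F D I G A B E H].

C F D I G A B E H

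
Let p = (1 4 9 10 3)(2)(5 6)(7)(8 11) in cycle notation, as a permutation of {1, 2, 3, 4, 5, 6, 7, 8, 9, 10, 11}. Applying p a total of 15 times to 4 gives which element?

4

4 lies in the 5-cycle (1 4 9 10 3).
Powers repeat with period 5 on this cycle, and 15 mod 5 = 0, so p^15(4) = p^0(4).
So p^15(4) = 4.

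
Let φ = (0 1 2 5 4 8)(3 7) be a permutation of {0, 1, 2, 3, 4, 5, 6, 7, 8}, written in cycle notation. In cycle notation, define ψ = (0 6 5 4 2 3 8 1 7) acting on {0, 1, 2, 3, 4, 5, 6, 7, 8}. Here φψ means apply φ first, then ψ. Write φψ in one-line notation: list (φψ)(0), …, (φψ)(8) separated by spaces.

7 3 4 0 1 2 5 8 6

(φψ)(x) = ψ(φ(x)). Computing each image: ψ(φ(0)) = ψ(1) = 7, ψ(φ(1)) = ψ(2) = 3, ψ(φ(2)) = ψ(5) = 4, ψ(φ(3)) = ψ(7) = 0, ψ(φ(4)) = ψ(8) = 1, ψ(φ(5)) = ψ(4) = 2, ψ(φ(6)) = ψ(6) = 5, ψ(φ(7)) = ψ(3) = 8, ψ(φ(8)) = ψ(0) = 6.
Hence φψ = [7 3 4 0 1 2 5 8 6].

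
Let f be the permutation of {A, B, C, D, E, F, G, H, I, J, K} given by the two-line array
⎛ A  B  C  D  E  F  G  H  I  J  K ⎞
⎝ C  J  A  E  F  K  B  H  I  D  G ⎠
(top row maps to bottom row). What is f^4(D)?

G

Tracing D → E → … returns to D after 7 steps, so D lies in a 7-cycle (B, J, D, E, F, K, G).
Stepping 4 places around the cycle: D → E → F → K → G.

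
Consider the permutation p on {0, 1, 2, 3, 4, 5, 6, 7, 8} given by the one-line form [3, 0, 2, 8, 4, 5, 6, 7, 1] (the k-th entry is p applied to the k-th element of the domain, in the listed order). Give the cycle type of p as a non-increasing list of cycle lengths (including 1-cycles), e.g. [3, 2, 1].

[4, 1, 1, 1, 1, 1]

The disjoint cycles are (0 3 8 1)(2)(4)(5)(6)(7), with lengths 4, 1, 1, 1, 1, 1 in non-increasing order.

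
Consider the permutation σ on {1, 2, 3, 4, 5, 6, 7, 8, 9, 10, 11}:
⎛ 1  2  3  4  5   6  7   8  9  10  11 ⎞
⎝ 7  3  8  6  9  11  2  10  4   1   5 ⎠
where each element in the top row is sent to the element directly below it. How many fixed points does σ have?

0

No element satisfies σ(x) = x, so there are 0 fixed points.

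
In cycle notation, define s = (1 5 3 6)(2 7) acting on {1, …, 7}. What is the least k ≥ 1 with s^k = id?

4

The cycle type of s is (4, 2, 1).
The order of s is the least common multiple of its cycle lengths: lcm(4, 2) = 4.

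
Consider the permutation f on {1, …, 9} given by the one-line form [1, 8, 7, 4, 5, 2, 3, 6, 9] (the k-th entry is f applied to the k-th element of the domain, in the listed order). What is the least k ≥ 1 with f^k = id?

Decomposing into disjoint cycles gives cycle lengths 3, 2, 1, 1, 1, 1.
The order of f is the least common multiple of its cycle lengths: lcm(3, 2) = 6.

6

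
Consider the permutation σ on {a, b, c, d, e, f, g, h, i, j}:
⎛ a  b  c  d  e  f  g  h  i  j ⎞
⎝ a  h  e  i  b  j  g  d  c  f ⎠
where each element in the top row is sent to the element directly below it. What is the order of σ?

Writing σ as disjoint cycles, the cycle lengths are 6, 2, 1, 1.
Since disjoint cycles commute, ord(σ) = lcm(6, 2) = 6.

6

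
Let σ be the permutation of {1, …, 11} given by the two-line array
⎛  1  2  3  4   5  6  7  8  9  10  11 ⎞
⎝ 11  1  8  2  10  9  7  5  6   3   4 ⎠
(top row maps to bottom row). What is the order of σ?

4

The disjoint-cycle form of σ has cycle lengths 4, 4, 2, 1.
Since disjoint cycles commute, ord(σ) = lcm(4, 4, 2) = 4.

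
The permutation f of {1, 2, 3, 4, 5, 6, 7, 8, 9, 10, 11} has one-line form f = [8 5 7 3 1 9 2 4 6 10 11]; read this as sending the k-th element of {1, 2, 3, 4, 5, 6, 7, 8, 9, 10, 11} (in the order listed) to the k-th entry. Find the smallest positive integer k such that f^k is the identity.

14

Writing f as disjoint cycles, the cycle lengths are 7, 2, 1, 1.
The order is lcm(7, 2) = 14.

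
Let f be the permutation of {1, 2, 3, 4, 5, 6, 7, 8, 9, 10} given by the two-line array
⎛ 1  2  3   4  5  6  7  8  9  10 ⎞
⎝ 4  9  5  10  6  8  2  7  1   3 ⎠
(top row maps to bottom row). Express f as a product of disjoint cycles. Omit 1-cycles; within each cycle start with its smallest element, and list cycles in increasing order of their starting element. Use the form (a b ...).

Start at 1 and follow images: 1 → 4 → 10 → 3 → 5 → 6 → 8 → 7 → 2 → 9 → 1, giving the cycle (1 4 10 3 5 6 8 7 2 9).
Continuing from each remaining unvisited element yields (1 4 10 3 5 6 8 7 2 9).

(1 4 10 3 5 6 8 7 2 9)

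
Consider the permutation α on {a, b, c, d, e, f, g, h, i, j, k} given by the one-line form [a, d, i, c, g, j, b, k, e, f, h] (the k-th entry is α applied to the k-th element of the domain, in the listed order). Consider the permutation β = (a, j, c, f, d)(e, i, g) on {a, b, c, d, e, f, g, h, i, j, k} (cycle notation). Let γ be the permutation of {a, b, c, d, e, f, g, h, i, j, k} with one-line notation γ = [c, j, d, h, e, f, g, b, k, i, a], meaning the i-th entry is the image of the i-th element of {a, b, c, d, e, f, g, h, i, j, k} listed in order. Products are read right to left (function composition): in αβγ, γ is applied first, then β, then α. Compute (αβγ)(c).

a

(αβγ)(c) = α(β(γ(c))). γ(c) = d, then β(d) = a, then α(a) = a, so the result is a.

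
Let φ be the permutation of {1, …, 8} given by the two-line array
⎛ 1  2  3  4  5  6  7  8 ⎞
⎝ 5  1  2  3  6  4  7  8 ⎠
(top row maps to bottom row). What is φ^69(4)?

1

Tracing 4 → 3 → … returns to 4 after 6 steps, so 4 lies in a 6-cycle (1 5 6 4 3 2).
On a 6-cycle, φ^6 is the identity, so φ^69 = φ^3 there (69 ≡ 3 mod 6).
Advancing 3 steps from 4: 4 → 3 → 2 → 1.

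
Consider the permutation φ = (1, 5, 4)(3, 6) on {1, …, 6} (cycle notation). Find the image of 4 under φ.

1

In the cycle (1, 5, 4), 4 is followed by 1, so φ(4) = 1.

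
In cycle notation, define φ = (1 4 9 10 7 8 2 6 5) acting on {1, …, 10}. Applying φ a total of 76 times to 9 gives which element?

9 lies in the 9-cycle (1 4 9 10 7 8 2 6 5).
On a 9-cycle, φ^9 is the identity, so φ^76 = φ^4 there (76 ≡ 4 mod 9).
Stepping 4 places around the cycle: 9 → 10 → 7 → 8 → 2.

2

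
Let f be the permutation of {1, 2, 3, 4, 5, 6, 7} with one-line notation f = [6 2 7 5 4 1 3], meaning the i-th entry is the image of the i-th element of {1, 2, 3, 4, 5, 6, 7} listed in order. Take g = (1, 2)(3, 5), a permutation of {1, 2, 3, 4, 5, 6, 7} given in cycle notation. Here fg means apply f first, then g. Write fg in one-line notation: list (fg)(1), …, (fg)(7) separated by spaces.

(fg)(x) = g(f(x)). Computing each image: g(f(1)) = g(6) = 6, g(f(2)) = g(2) = 1, g(f(3)) = g(7) = 7, g(f(4)) = g(5) = 3, g(f(5)) = g(4) = 4, g(f(6)) = g(1) = 2, g(f(7)) = g(3) = 5.
Hence fg = [6 1 7 3 4 2 5].

6 1 7 3 4 2 5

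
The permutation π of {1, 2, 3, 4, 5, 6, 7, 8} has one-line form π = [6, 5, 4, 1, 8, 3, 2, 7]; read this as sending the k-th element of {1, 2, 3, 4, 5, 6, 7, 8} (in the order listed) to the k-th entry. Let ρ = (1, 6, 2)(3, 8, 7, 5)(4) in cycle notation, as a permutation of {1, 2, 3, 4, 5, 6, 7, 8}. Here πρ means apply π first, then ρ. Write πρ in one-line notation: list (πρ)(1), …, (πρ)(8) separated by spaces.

2 3 4 6 7 8 1 5

Chase each element through π then ρ: 1 → 6 → 2; 2 → 5 → 3; 3 → 4 → 4; 4 → 1 → 6; 5 → 8 → 7; 6 → 3 → 8; 7 → 2 → 1; 8 → 7 → 5.
So πρ in one-line form is 2 3 4 6 7 8 1 5.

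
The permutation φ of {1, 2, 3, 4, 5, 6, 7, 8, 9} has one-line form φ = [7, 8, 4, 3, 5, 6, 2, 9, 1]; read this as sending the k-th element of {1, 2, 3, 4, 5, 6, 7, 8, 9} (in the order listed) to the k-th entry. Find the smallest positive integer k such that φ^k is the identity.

10

Decomposing into disjoint cycles gives cycle lengths 5, 2, 1, 1.
Since disjoint cycles commute, ord(φ) = lcm(5, 2) = 10.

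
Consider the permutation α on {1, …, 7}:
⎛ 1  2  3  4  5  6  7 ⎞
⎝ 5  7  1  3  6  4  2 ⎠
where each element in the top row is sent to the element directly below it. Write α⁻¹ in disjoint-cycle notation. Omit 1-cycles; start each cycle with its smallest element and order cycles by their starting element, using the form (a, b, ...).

The cycle decomposition of α is (1, 5, 6, 4, 3)(2, 7).
Reversing each cycle (and rotating so the smallest element leads) gives α⁻¹ = (1, 3, 4, 6, 5)(2, 7).

(1, 3, 4, 6, 5)(2, 7)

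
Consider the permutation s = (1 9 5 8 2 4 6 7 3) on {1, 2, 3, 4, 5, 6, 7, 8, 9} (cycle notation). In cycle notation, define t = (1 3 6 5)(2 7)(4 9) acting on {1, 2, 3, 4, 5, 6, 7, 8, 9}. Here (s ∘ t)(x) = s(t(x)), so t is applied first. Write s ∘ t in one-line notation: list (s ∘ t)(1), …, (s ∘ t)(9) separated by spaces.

1 3 7 5 9 8 4 2 6

For each element, apply t then s: 1 → 3 → 1; 2 → 7 → 3; 3 → 6 → 7; 4 → 9 → 5; 5 → 1 → 9; 6 → 5 → 8; 7 → 2 → 4; 8 → 8 → 2; 9 → 4 → 6.
Collecting the images, s ∘ t = [1 3 7 5 9 8 4 2 6].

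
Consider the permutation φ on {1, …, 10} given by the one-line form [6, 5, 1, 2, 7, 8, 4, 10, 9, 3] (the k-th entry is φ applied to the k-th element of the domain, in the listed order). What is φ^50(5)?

4

Tracing 5 → 7 → … returns to 5 after 4 steps, so 5 lies in a 4-cycle (2, 5, 7, 4).
Since the cycle has length 4, φ^50 acts on it the same as φ^2 (50 mod 4 = 2).
Stepping 2 places around the cycle: 5 → 7 → 4.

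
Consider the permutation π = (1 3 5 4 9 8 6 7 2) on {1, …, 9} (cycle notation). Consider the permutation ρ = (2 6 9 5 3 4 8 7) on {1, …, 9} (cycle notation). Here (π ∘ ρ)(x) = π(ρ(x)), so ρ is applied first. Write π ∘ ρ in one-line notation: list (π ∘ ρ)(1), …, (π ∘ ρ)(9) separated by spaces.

(π ∘ ρ)(x) = π(ρ(x)). Computing each image: π(ρ(1)) = π(1) = 3, π(ρ(2)) = π(6) = 7, π(ρ(3)) = π(4) = 9, π(ρ(4)) = π(8) = 6, π(ρ(5)) = π(3) = 5, π(ρ(6)) = π(9) = 8, π(ρ(7)) = π(2) = 1, π(ρ(8)) = π(7) = 2, π(ρ(9)) = π(5) = 4.
Hence π ∘ ρ = [3 7 9 6 5 8 1 2 4].

3 7 9 6 5 8 1 2 4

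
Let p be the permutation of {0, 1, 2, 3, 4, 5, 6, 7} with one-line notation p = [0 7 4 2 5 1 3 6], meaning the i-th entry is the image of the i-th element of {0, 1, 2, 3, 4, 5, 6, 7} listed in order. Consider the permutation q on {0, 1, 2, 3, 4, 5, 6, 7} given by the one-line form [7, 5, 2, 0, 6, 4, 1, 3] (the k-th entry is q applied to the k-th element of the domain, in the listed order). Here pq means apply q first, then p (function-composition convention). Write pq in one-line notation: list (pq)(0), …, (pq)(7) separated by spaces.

6 1 4 0 3 5 7 2

Chase each element through q then p: 0 → 7 → 6; 1 → 5 → 1; 2 → 2 → 4; 3 → 0 → 0; 4 → 6 → 3; 5 → 4 → 5; 6 → 1 → 7; 7 → 3 → 2.
Collecting the images, pq = [6 1 4 0 3 5 7 2].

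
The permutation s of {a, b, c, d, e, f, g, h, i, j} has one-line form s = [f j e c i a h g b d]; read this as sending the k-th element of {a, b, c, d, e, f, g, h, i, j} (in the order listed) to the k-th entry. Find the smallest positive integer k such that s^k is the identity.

Writing s as disjoint cycles, the cycle lengths are 6, 2, 2.
The order is lcm(6, 2, 2) = 6.

6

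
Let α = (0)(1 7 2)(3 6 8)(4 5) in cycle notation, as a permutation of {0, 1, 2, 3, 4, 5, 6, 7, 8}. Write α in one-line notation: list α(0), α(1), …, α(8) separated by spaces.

0 7 1 6 5 4 8 2 3

Image by image: 0↦0, 1↦7, 2↦1, 3↦6, 4↦5, 5↦4, 6↦8, 7↦2, 8↦3.
So the one-line form is 0 7 1 6 5 4 8 2 3.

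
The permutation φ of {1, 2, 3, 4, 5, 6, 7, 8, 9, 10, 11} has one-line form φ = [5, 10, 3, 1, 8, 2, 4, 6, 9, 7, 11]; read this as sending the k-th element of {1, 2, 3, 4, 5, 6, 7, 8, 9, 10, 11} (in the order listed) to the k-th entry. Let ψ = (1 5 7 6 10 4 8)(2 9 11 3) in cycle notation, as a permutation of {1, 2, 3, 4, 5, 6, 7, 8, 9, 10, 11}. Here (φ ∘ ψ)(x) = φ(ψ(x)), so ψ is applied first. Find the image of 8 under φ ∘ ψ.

5

ψ(8) = 1, then φ(1) = 5; composing gives (φ ∘ ψ)(8) = 5.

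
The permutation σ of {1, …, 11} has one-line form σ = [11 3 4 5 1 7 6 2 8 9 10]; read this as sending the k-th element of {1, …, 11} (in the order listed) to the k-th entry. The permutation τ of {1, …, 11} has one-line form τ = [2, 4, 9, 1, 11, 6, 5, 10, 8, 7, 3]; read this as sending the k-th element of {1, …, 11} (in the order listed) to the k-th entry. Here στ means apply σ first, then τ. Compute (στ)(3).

σ(3) = 4, then τ(4) = 1; composing gives (στ)(3) = 1.

1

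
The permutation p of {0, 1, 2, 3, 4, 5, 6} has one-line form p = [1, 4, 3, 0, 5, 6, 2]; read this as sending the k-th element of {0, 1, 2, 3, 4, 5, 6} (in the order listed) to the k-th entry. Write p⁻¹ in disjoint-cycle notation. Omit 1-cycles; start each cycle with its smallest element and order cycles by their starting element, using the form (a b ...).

(0 3 2 6 5 4 1)

First write p in disjoint cycles: (0 1 4 5 6 2 3).
The inverse reverses every cycle; in canonical form, p⁻¹ = (0 3 2 6 5 4 1).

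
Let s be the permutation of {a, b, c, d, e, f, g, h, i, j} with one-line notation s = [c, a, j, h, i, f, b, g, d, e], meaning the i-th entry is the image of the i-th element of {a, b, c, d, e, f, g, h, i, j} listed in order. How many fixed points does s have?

The fixed points (elements with s(x) = x) are {f}, so there is 1.

1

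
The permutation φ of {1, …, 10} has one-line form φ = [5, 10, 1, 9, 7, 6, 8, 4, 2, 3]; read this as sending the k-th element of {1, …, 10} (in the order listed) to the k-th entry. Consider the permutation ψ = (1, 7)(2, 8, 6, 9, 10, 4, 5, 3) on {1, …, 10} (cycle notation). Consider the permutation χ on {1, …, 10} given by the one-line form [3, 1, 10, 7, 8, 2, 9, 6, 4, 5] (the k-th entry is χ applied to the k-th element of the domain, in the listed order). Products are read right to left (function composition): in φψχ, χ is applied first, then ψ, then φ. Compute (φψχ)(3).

Apply the permutations in order: χ(3) = 10, then ψ(10) = 4, then φ(4) = 9. So (φψχ)(3) = 9.

9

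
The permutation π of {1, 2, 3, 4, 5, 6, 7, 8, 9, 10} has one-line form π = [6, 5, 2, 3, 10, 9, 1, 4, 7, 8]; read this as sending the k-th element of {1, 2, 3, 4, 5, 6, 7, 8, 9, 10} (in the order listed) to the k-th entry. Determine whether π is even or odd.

even

In disjoint-cycle form the cycle lengths are 6, 4.
A cycle of length ℓ contributes ℓ−1 transpositions, so π is a product of 5 + 3 = 8 transpositions — even.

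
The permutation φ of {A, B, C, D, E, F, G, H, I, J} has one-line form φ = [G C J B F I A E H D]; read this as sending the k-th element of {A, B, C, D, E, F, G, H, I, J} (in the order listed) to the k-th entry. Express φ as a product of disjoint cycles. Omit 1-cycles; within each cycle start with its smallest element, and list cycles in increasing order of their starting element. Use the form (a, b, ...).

(A, G)(B, C, J, D)(E, F, I, H)

Start at A and follow images: A → G → A, giving the cycle (A, G).
Continuing from each remaining unvisited element yields (A, G)(B, C, J, D)(E, F, I, H).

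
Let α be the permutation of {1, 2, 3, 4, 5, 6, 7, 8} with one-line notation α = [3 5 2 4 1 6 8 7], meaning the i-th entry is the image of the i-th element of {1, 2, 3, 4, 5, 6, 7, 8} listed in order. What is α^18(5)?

3

Tracing 5 → 1 → … returns to 5 after 4 steps, so 5 lies in a 4-cycle (1 3 2 5).
Since the cycle has length 4, α^18 acts on it the same as α^2 (18 mod 4 = 2).
Advancing 2 steps from 5: 5 → 1 → 3.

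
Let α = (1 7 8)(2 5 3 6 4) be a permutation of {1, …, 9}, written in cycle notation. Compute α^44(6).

6 lies in the 5-cycle (2 5 3 6 4).
Powers repeat with period 5 on this cycle, and 44 mod 5 = 4, so α^44(6) = α^4(6).
Advancing 4 steps from 6: 6 → 4 → 2 → 5 → 3.

3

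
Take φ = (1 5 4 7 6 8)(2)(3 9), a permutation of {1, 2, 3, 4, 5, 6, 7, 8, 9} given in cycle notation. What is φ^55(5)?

5 lies in the 6-cycle (1 5 4 7 6 8).
On a 6-cycle, φ^6 is the identity, so φ^55 = φ^1 there (55 ≡ 1 mod 6).
Stepping 1 place around the cycle: 5 → 4.

4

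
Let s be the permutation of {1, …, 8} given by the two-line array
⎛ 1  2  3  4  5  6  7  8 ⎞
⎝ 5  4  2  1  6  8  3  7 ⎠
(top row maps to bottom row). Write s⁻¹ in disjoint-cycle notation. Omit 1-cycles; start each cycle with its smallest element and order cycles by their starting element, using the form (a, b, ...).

First write s in disjoint cycles: (1, 5, 6, 8, 7, 3, 2, 4).
Reversing each cycle (and rotating so the smallest element leads) gives s⁻¹ = (1, 4, 2, 3, 7, 8, 6, 5).

(1, 4, 2, 3, 7, 8, 6, 5)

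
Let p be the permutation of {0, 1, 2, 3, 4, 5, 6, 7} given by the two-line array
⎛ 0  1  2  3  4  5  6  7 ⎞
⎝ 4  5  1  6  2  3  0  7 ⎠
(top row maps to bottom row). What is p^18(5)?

4

Tracing 5 → 3 → … returns to 5 after 7 steps, so 5 lies in a 7-cycle (0 4 2 1 5 3 6).
Powers repeat with period 7 on this cycle, and 18 mod 7 = 4, so p^18(5) = p^4(5).
Stepping 4 places around the cycle: 5 → 3 → 6 → 0 → 4.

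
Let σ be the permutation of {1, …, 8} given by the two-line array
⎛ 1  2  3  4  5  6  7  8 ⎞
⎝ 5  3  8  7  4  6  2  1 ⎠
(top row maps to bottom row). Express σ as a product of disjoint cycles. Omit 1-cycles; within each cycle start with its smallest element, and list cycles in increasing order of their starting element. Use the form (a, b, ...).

Start at 1 and follow images: 1 → 5 → 4 → 7 → 2 → 3 → 8 → 1, giving the cycle (1, 5, 4, 7, 2, 3, 8).
Continuing from each remaining unvisited element yields (1, 5, 4, 7, 2, 3, 8).

(1, 5, 4, 7, 2, 3, 8)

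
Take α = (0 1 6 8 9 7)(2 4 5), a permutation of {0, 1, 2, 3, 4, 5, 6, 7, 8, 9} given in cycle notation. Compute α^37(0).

1

0 lies in the 6-cycle (0 1 6 8 9 7).
Powers repeat with period 6 on this cycle, and 37 mod 6 = 1, so α^37(0) = α^1(0).
Stepping 1 place around the cycle: 0 → 1.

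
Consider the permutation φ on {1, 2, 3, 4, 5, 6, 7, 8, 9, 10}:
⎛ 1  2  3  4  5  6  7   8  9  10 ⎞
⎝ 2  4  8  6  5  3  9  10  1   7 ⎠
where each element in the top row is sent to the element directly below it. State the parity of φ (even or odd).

In disjoint-cycle form the cycle lengths are 9, 1.
A cycle of length ℓ contributes ℓ−1 transpositions, so φ is a product of 8 transpositions — even.

even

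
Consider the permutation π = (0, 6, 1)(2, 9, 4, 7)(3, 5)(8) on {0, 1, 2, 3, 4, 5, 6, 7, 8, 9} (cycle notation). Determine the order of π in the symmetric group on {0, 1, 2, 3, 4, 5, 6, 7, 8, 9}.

The cycle type of π is (4, 3, 2, 1).
Since disjoint cycles commute, ord(π) = lcm(4, 3, 2) = 12.

12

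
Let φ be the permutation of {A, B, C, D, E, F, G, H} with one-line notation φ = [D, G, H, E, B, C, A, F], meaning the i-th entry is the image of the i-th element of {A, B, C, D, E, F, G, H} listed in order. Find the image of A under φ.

D

A is element number 1 of the domain, and entry number 1 of the one-line form is D, so φ(A) = D.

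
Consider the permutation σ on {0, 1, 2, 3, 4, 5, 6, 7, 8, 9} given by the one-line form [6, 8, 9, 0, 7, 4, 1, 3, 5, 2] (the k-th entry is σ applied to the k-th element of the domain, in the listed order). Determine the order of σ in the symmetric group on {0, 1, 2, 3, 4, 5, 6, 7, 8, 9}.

Writing σ as disjoint cycles, the cycle lengths are 8, 2.
The order is lcm(8, 2) = 8.

8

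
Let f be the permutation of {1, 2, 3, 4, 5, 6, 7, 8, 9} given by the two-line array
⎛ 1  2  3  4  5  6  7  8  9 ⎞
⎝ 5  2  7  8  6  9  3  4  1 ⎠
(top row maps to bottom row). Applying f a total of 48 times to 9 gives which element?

Tracing 9 → 1 → … returns to 9 after 4 steps, so 9 lies in a 4-cycle (1, 5, 6, 9).
Powers repeat with period 4 on this cycle, and 48 mod 4 = 0, so f^48(9) = f^0(9).
So f^48(9) = 9.

9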